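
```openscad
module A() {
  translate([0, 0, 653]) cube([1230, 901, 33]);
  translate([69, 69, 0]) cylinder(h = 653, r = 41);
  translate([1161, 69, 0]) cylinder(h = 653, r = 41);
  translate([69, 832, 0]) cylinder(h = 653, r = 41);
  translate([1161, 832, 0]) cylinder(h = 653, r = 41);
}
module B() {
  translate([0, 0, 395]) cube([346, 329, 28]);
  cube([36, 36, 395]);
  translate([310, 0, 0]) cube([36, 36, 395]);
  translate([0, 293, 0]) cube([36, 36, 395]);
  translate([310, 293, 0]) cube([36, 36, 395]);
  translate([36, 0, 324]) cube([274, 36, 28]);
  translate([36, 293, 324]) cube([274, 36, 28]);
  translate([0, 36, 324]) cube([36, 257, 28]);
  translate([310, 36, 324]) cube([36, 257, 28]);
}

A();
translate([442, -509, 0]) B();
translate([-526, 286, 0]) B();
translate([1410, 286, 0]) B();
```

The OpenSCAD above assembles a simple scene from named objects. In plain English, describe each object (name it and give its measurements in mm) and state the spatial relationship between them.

A is a table with a 1230×901 mm rectangular top, 33 mm thick, top surface at z = 686 mm, supported by four round legs of 82 mm diameter, each leg's bounding box inset 28 mm from the nearest pair of top edges, running from the floor.

B is a four-legged stool. The seat is 346×329 mm, 28 mm thick, top at z = 423 mm. It stands on four square legs, each 36×36 mm in cross-section, from z = 0 to the seat underside, each flush with a corner of the seat. Four stretchers, 36 mm wide and 28 mm tall, connect adjacent legs with their undersides at z = 324 mm, each running between the inner faces of the legs it joins and aligned with the legs' outer faces on the other axis.

Three stools sit around the table at the −y, −x, +x sides.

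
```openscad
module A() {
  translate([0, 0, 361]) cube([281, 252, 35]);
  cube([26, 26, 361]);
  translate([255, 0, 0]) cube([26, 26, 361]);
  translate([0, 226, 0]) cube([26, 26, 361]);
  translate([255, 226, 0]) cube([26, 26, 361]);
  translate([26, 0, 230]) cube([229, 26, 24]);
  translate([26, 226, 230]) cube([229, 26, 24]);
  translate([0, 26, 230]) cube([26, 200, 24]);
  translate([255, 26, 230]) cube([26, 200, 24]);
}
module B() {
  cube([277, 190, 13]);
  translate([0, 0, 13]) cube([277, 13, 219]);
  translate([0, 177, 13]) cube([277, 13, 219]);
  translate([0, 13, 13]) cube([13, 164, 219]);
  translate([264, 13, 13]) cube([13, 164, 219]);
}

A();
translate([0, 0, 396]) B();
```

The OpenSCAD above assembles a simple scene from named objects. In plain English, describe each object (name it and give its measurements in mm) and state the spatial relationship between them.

A is a four-legged stool. The seat is 281×252 mm, 35 mm thick, top at z = 396 mm. It stands on four square legs, each 26×26 mm in cross-section, from z = 0 to the seat underside, each flush with a corner of the seat. Four stretchers, 26 mm wide and 24 mm tall, connect adjacent legs with their undersides at z = 230 mm, each running between the inner faces of the legs it joins and aligned with the legs' outer faces on the other axis.

B is an open storage box with external size 277×190×232 mm and wall thickness 13 mm (the base is also 13 mm thick). The base covers the whole footprint; the four walls stand on the base, with the y-facing walls full-width and the x-facing walls fitting between their inner faces.

The open box is on top of the stool.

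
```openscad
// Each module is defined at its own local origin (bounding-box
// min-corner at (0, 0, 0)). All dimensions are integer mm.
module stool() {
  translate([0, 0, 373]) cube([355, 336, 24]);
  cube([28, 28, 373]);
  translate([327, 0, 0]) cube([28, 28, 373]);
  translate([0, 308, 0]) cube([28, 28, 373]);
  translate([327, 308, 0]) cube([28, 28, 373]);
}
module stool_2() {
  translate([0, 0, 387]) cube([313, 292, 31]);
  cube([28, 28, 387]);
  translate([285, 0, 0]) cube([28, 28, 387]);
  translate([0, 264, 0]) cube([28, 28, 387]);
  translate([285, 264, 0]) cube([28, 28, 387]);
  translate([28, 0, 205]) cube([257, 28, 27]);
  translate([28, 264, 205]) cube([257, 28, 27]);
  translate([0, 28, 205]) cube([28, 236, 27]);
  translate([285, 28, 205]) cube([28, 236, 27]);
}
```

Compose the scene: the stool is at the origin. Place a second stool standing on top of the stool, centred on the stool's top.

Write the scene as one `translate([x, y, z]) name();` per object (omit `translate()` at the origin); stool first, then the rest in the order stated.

stool();
translate([21, 22, 397]) stool_2();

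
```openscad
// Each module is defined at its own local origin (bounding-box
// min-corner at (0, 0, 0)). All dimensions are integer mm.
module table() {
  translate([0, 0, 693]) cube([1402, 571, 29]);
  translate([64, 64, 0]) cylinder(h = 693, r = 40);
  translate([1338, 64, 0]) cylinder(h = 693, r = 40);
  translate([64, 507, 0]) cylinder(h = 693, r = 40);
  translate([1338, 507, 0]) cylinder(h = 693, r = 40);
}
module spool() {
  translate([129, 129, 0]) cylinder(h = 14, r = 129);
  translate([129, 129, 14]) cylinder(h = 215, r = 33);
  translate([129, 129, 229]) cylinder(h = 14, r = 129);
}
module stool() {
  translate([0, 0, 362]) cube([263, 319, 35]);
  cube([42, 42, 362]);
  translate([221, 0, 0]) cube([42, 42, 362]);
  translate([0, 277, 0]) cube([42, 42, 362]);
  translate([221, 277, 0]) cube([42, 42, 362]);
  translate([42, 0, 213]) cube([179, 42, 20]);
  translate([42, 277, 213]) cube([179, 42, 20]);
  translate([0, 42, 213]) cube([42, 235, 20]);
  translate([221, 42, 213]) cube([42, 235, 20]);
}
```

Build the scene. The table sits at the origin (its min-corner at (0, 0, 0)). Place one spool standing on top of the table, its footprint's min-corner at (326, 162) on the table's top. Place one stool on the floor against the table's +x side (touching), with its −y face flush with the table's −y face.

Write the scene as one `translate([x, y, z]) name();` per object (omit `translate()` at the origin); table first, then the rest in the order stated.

table();
translate([326, 162, 722]) spool();
translate([1402, 0, 0]) stool();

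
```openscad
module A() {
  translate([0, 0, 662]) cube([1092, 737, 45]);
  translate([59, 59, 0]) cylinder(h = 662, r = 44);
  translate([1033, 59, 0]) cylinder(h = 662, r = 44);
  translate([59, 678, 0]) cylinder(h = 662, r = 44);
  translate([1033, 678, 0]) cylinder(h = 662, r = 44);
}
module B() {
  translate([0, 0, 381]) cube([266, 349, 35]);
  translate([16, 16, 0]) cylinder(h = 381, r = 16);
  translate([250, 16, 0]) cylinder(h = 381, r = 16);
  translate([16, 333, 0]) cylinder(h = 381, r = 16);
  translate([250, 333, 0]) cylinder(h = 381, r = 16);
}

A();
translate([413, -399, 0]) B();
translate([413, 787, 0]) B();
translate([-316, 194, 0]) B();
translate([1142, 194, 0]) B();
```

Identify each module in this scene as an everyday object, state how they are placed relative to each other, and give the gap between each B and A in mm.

Each stool's nearest face is 50 mm from the table's bounding box.

A is a table. B is a stool. Four stools sit around the table at the −y, +y, −x, +x sides. The gap between each stool and the table is 50 mm.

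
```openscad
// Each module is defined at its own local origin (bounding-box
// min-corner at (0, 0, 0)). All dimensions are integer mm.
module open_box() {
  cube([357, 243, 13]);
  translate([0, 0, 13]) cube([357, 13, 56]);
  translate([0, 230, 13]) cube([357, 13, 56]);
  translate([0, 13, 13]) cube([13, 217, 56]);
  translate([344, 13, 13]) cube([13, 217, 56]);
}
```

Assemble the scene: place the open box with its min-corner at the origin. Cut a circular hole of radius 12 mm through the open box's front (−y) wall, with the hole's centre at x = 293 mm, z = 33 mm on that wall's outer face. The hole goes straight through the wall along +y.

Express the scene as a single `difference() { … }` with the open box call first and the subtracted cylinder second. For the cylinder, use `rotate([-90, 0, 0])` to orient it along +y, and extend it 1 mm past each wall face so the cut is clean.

difference() {
  open_box();
  translate([293, -1, 33]) rotate([-90, 0, 0]) cylinder(h = 15, r = 12);
}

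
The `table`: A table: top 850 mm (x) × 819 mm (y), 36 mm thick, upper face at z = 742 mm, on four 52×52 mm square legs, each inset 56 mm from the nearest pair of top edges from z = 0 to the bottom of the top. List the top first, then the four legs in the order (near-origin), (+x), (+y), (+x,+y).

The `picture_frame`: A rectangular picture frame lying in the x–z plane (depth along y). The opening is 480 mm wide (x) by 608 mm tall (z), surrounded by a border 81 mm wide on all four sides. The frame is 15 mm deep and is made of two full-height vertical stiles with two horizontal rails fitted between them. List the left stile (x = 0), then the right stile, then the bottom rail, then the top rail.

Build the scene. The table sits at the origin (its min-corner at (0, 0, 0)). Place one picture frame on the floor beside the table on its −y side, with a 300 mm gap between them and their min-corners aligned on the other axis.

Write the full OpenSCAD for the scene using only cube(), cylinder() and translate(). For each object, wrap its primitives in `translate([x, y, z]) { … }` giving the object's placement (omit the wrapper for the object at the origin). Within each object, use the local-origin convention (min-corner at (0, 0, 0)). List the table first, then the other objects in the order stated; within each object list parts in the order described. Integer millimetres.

translate([0, 0, 706]) cube([850, 819, 36]);
translate([56, 56, 0]) cube([52, 52, 706]);
translate([742, 56, 0]) cube([52, 52, 706]);
translate([56, 711, 0]) cube([52, 52, 706]);
translate([742, 711, 0]) cube([52, 52, 706]);
translate([0, -315, 0]) {
  cube([81, 15, 770]);
  translate([561, 0, 0]) cube([81, 15, 770]);
  translate([81, 0, 0]) cube([480, 15, 81]);
  translate([81, 0, 689]) cube([480, 15, 81]);
}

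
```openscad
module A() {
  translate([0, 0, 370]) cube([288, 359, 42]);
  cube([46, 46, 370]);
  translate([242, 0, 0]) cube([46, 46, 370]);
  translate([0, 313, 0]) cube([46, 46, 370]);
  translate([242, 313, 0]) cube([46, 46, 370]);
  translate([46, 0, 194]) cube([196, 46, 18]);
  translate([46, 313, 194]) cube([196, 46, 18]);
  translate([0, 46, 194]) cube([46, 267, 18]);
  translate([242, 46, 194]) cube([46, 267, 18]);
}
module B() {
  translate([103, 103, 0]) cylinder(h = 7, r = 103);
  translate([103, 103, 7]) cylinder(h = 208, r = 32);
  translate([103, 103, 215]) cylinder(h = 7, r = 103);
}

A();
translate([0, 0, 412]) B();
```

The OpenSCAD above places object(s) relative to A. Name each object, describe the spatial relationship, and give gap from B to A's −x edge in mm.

A is a stool. B is a spool. The spool is on top of the stool. The gap from the spool to the stool's −x edge is 0 mm.

The spool's min-x is at 0; the stool's min-x is 0; gap = 0 mm.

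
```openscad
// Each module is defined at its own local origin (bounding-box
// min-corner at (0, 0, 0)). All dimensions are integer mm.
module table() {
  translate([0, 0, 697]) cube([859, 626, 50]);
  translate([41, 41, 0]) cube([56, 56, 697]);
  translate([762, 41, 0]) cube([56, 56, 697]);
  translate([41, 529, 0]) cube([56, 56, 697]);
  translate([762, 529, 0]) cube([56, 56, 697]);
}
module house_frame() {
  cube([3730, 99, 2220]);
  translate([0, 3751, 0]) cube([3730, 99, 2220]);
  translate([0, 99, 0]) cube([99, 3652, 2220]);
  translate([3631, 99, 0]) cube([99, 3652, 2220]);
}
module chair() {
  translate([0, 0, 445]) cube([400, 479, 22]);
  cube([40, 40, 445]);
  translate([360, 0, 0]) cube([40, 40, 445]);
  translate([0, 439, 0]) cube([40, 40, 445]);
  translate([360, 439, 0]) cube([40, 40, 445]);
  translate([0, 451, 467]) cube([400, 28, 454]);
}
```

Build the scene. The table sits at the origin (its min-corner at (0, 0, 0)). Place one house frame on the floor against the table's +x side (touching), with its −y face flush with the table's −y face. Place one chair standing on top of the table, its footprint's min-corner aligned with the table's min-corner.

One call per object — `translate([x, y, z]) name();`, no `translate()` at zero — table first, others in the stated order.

table();
translate([859, 0, 0]) house_frame();
translate([0, 0, 747]) chair();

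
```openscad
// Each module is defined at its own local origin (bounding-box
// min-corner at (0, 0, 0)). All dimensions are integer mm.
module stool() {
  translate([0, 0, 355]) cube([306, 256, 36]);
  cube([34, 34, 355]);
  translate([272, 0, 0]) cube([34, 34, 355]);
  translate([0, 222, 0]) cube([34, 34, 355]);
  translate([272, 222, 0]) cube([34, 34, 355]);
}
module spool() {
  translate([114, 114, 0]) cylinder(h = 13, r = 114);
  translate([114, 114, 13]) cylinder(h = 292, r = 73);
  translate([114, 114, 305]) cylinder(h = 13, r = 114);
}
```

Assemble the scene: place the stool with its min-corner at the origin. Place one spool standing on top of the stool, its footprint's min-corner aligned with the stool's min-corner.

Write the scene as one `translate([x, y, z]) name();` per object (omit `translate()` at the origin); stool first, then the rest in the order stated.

stool();
translate([0, 0, 391]) spool();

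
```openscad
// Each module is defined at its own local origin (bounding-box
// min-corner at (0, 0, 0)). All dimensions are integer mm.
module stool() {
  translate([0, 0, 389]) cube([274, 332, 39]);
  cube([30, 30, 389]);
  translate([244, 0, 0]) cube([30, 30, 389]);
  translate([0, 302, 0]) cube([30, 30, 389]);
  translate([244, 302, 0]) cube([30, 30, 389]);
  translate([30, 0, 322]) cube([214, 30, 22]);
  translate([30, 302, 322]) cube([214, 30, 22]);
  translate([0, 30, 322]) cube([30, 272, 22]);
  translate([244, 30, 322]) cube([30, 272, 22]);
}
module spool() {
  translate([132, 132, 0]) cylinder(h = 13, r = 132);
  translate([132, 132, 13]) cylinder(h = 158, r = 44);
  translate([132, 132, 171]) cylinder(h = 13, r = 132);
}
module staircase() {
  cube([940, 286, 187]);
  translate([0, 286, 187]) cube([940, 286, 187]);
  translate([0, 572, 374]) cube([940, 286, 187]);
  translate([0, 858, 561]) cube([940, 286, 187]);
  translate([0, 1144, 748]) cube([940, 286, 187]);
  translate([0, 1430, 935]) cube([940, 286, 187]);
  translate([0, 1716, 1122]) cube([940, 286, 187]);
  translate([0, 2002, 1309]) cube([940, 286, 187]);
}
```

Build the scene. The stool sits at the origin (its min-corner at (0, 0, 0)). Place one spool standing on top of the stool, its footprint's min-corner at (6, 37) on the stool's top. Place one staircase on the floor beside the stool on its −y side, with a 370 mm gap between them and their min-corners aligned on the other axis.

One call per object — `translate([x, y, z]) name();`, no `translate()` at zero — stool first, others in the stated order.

stool();
translate([6, 37, 428]) spool();
translate([0, -2658, 0]) staircase();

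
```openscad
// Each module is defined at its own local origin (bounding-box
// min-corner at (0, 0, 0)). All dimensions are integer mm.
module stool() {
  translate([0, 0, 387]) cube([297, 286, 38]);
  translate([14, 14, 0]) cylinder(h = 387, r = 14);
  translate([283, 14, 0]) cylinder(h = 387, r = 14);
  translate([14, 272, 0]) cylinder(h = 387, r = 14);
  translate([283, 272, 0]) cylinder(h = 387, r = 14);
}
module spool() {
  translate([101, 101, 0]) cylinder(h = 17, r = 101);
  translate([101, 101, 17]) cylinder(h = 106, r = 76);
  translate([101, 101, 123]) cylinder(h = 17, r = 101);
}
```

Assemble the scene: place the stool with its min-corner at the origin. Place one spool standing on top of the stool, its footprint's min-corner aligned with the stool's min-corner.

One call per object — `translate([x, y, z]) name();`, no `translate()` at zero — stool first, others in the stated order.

stool();
translate([0, 0, 425]) spool();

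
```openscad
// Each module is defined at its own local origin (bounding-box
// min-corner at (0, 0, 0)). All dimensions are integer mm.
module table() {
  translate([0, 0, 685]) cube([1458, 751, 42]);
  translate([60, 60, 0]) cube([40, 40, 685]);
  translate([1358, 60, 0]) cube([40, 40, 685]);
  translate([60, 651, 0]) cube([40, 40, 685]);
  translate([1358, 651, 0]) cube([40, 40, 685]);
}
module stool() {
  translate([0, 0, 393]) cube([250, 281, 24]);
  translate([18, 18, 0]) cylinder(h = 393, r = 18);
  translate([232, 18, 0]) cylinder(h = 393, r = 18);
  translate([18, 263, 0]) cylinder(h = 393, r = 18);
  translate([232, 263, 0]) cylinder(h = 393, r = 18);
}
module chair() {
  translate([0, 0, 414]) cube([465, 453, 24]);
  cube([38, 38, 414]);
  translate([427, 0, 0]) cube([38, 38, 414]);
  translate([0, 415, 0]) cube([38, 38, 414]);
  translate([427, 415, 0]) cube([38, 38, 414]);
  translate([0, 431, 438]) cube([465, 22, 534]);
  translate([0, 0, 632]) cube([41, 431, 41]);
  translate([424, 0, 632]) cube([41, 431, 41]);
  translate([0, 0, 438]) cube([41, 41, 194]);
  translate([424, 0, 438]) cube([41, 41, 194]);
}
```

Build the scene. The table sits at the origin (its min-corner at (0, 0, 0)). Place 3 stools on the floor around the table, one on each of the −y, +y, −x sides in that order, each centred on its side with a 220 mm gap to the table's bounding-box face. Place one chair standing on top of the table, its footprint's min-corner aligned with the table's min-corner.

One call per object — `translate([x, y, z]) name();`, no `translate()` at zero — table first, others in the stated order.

table();
translate([604, -501, 0]) stool();
translate([604, 971, 0]) stool();
translate([-470, 235, 0]) stool();
translate([0, 0, 727]) chair();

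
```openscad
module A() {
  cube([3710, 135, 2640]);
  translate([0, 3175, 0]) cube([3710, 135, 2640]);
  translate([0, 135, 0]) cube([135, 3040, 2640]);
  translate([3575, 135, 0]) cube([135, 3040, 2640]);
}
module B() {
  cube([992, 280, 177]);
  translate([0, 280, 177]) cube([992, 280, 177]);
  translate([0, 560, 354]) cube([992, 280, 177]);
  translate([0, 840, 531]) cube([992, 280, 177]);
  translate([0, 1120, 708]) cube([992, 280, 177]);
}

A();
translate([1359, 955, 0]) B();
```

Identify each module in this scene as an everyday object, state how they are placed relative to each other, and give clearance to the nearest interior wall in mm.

Clearances: x = 1224, y = 820; minimum 820 mm.

A is a house frame. B is a staircase. The staircase sits inside the house frame, centred. The clearance to the nearest interior wall is 820 mm.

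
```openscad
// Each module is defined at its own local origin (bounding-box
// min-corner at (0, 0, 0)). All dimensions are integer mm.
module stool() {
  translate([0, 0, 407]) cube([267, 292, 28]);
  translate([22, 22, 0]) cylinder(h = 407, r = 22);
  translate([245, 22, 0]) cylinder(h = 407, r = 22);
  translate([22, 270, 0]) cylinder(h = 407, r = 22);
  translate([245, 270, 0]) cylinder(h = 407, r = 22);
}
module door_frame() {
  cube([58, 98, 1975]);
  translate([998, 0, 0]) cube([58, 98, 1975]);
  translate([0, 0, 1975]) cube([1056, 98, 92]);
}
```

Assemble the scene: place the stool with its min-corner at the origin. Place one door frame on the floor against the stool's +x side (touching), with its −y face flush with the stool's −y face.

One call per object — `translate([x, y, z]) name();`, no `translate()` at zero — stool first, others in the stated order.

stool();
translate([267, 0, 0]) door_frame();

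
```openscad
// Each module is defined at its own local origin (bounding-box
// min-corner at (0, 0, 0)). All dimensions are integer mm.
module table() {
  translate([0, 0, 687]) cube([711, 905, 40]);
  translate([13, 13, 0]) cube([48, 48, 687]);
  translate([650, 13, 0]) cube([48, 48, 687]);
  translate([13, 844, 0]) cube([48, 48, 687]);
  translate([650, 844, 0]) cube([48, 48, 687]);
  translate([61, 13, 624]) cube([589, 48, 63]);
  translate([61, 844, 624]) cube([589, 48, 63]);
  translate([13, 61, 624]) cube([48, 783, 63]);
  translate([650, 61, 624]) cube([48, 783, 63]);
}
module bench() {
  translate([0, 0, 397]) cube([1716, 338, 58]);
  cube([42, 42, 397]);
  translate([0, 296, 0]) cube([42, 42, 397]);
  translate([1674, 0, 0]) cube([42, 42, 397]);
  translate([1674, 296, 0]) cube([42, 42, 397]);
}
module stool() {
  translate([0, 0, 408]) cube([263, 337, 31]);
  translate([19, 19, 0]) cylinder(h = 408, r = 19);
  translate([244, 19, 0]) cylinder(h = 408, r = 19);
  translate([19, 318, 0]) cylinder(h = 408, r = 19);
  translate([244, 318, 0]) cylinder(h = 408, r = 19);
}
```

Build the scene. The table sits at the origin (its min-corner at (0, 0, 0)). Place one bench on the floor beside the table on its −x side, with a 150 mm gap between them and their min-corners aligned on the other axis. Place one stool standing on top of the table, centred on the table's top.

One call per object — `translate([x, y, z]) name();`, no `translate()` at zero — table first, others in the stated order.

table();
translate([-1866, 0, 0]) bench();
translate([224, 284, 727]) stool();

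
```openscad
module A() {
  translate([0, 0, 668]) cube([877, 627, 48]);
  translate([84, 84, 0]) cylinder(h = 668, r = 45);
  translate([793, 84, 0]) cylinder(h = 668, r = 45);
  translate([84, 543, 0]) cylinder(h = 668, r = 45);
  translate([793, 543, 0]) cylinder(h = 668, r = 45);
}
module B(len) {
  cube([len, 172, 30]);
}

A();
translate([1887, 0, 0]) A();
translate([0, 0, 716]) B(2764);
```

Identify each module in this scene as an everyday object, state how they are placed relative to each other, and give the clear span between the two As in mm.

Second table starts at x = 1887; first ends at x = 877; clear span = 1887 − 877 = 1010 mm.

A is a table. B is a beam. A beam spans the tops of two tables. The clear span between the two tables is 1010 mm.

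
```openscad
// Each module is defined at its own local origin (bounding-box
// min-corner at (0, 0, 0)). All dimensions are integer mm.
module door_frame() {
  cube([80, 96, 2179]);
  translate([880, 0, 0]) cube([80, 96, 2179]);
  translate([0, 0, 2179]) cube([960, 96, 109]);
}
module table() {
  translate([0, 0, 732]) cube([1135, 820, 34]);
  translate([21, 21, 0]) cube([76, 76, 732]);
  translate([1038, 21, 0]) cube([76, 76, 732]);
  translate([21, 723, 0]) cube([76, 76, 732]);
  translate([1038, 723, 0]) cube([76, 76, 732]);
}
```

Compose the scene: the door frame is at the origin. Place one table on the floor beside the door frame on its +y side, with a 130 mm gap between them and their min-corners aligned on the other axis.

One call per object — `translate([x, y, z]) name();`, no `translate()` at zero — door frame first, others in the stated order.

door_frame();
translate([0, 226, 0]) table();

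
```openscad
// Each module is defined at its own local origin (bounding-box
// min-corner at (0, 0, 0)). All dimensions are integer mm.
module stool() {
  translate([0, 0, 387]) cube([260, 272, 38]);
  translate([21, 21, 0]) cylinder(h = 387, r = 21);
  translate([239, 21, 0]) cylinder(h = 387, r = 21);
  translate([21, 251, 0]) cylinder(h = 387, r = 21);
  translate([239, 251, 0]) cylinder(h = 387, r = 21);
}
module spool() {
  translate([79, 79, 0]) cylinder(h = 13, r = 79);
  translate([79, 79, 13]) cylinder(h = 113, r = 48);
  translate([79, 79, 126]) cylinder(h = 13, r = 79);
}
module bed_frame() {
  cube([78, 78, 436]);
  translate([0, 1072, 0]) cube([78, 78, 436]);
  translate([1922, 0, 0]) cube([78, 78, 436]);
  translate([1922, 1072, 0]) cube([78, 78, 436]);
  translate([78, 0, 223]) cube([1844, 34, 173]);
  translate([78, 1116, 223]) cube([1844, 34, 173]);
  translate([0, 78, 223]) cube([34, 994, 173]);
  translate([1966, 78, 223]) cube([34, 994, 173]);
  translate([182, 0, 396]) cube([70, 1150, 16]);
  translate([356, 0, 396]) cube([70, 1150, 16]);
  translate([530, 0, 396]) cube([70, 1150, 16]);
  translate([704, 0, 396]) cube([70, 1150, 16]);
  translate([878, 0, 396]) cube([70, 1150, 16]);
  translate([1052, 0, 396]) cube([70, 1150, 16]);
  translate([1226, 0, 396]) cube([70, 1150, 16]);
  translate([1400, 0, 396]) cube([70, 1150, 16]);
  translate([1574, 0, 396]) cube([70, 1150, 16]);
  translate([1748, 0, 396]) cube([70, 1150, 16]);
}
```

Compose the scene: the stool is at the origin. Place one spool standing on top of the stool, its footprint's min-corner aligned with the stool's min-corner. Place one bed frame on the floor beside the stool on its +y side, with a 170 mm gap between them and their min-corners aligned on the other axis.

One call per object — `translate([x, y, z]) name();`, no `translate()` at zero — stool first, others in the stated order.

stool();
translate([0, 0, 425]) spool();
translate([0, 442, 0]) bed_frame();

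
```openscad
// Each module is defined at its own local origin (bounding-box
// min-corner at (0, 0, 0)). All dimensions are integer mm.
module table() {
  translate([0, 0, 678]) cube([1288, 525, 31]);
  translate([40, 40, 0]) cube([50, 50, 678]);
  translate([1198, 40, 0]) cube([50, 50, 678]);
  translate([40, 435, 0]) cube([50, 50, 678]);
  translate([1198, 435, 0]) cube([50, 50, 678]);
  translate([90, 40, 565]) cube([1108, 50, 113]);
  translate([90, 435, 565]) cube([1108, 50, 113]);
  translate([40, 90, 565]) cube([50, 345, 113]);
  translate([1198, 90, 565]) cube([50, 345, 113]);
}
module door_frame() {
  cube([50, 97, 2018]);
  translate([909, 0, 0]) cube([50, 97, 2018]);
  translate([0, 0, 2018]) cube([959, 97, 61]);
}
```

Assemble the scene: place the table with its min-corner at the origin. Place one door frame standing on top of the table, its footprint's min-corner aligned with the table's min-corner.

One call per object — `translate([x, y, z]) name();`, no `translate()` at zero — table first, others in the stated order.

table();
translate([0, 0, 709]) door_frame();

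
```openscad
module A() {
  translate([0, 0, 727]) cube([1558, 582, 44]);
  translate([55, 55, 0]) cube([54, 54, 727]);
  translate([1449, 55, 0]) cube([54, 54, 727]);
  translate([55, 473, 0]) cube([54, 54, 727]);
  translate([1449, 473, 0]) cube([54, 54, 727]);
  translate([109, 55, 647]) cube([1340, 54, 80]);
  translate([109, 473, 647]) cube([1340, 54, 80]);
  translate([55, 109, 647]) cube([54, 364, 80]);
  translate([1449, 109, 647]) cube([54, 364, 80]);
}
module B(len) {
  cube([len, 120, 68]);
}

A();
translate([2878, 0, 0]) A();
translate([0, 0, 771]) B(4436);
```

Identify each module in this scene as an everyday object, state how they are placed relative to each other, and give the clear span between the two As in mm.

A is a table. B is a beam. A beam spans the tops of two tables. The clear span between the two tables is 1320 mm.

Second table starts at x = 2878; first ends at x = 1558; clear span = 2878 − 1558 = 1320 mm.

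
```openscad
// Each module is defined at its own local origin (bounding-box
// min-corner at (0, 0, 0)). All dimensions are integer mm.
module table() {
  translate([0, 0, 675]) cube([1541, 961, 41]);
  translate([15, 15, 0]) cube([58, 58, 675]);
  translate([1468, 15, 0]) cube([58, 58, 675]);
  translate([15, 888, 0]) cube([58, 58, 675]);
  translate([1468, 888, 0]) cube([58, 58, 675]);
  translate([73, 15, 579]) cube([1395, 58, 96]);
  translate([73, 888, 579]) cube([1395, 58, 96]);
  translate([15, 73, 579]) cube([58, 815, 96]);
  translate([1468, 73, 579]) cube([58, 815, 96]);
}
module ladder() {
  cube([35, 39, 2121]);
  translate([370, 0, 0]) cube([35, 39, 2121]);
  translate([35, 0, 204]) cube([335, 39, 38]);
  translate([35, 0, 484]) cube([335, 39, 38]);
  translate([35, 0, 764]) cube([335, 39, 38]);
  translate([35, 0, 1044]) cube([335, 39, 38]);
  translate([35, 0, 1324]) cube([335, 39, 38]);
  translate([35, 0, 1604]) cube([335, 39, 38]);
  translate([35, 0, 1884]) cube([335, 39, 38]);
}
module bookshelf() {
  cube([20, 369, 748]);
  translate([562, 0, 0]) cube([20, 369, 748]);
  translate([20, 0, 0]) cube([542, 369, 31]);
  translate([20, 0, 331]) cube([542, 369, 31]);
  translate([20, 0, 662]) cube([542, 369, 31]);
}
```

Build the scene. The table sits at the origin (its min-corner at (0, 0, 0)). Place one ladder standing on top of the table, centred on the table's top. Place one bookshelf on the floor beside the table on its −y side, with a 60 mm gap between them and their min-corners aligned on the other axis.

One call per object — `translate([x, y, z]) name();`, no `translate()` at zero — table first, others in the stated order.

table();
translate([568, 461, 716]) ladder();
translate([0, -429, 0]) bookshelf();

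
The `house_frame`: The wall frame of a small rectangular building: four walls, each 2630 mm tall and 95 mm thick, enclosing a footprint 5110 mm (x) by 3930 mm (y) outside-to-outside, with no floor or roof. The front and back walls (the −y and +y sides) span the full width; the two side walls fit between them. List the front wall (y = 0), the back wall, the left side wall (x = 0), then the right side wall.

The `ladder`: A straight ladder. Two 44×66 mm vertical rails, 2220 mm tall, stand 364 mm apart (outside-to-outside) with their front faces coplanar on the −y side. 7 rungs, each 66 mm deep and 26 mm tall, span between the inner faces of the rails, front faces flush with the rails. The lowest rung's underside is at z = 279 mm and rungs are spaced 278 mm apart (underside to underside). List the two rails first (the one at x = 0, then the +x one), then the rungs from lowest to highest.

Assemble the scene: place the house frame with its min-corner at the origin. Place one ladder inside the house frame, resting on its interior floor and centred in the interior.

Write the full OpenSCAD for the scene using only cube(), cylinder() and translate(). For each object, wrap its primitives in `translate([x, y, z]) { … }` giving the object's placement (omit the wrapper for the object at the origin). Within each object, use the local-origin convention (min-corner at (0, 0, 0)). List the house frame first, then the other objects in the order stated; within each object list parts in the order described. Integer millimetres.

cube([5110, 95, 2630]);
translate([0, 3835, 0]) cube([5110, 95, 2630]);
translate([0, 95, 0]) cube([95, 3740, 2630]);
translate([5015, 95, 0]) cube([95, 3740, 2630]);
translate([2373, 1932, 0]) {
  cube([44, 66, 2220]);
  translate([320, 0, 0]) cube([44, 66, 2220]);
  translate([44, 0, 279]) cube([276, 66, 26]);
  translate([44, 0, 557]) cube([276, 66, 26]);
  translate([44, 0, 835]) cube([276, 66, 26]);
  translate([44, 0, 1113]) cube([276, 66, 26]);
  translate([44, 0, 1391]) cube([276, 66, 26]);
  translate([44, 0, 1669]) cube([276, 66, 26]);
  translate([44, 0, 1947]) cube([276, 66, 26]);
}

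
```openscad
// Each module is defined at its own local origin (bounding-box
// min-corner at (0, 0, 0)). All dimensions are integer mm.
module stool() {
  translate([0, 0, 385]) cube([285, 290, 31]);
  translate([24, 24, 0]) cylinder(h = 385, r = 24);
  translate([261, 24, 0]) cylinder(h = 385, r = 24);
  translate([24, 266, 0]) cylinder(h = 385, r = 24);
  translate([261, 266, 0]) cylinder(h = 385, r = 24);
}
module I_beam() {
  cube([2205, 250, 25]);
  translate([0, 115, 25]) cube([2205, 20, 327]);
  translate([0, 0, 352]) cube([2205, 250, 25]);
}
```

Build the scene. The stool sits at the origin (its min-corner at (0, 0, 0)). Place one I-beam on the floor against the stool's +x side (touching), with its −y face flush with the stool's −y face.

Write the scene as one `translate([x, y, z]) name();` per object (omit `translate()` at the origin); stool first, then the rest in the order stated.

stool();
translate([285, 0, 0]) I_beam();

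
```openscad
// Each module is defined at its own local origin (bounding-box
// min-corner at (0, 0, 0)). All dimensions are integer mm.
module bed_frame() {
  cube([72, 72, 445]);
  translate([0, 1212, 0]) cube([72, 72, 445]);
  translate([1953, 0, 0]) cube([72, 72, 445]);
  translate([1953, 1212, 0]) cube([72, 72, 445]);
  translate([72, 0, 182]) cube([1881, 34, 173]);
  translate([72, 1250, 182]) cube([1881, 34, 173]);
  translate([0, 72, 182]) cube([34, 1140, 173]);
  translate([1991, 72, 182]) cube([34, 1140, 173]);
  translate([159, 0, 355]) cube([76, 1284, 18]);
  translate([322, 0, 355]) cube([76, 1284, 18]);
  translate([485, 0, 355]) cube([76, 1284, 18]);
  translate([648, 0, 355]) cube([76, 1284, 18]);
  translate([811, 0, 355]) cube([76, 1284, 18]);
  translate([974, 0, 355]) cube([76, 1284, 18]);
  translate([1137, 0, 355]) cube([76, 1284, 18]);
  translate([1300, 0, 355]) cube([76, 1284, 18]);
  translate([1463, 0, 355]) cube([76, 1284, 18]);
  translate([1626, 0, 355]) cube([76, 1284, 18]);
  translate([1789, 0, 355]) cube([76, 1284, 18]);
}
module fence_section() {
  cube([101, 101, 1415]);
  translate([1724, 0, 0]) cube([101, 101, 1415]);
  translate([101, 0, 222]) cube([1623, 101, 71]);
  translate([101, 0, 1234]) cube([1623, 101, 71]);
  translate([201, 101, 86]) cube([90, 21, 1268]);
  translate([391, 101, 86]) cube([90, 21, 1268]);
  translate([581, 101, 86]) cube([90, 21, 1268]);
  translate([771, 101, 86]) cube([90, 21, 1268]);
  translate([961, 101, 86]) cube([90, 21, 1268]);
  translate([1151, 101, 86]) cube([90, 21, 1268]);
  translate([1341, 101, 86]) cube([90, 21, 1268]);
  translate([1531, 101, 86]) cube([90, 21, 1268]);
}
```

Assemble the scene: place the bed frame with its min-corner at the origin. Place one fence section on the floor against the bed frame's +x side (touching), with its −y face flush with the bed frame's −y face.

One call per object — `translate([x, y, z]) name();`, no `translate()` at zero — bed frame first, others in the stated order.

bed_frame();
translate([2025, 0, 0]) fence_section();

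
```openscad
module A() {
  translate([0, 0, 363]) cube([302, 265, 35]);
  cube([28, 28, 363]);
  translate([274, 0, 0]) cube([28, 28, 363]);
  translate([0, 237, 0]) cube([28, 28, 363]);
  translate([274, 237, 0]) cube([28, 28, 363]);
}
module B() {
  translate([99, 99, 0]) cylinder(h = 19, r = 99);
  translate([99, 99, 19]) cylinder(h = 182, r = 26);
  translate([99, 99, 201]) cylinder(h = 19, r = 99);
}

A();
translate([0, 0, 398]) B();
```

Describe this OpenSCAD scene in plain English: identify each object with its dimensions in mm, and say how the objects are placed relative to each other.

A is a four-legged stool. The seat is 302×265 mm, 35 mm thick, top at z = 398 mm. It stands on four square legs, each 28×28 mm in cross-section, from z = 0 to the seat underside, each flush with a corner of the seat.

B is a spool: two coaxial disc flanges of radius 99 mm and thickness 19 mm, joined by a core cylinder of radius 26 mm and height 182 mm. The lower flange rests on z = 0 and the three cylinders share a vertical axis.

The spool is on top of the stool.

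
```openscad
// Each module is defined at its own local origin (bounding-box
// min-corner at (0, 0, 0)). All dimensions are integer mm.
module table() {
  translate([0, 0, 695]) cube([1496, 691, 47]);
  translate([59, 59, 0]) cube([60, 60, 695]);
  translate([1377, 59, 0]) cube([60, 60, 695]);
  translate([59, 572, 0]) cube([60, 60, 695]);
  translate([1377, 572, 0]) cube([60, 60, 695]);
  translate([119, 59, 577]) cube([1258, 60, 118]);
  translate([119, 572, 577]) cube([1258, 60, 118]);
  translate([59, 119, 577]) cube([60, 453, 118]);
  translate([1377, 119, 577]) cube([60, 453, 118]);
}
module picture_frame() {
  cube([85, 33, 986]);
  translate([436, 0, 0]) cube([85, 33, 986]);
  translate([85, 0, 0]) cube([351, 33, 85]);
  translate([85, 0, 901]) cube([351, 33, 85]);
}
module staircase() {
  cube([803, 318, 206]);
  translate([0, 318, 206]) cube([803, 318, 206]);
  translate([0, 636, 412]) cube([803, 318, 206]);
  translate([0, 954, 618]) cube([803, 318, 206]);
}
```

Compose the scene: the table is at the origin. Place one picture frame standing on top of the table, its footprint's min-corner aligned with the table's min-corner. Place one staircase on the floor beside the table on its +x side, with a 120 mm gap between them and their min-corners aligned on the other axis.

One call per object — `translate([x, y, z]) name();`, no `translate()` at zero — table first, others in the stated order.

table();
translate([0, 0, 742]) picture_frame();
translate([1616, 0, 0]) staircase();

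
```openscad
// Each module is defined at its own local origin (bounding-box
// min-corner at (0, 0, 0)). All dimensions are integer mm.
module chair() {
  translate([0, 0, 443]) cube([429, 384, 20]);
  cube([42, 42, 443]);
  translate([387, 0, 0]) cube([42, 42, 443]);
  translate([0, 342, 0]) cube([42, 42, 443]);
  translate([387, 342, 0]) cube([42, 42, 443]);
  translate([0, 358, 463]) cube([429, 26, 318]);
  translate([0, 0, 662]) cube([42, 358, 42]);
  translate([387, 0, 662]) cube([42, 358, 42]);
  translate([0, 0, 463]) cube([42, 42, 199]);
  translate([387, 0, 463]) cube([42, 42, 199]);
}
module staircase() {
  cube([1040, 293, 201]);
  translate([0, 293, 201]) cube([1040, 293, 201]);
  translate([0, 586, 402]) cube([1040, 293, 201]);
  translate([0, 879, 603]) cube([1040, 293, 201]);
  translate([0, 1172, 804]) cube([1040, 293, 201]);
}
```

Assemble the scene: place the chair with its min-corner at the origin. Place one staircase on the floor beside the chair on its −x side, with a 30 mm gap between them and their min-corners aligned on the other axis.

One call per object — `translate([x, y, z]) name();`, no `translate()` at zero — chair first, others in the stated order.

chair();
translate([-1070, 0, 0]) staircase();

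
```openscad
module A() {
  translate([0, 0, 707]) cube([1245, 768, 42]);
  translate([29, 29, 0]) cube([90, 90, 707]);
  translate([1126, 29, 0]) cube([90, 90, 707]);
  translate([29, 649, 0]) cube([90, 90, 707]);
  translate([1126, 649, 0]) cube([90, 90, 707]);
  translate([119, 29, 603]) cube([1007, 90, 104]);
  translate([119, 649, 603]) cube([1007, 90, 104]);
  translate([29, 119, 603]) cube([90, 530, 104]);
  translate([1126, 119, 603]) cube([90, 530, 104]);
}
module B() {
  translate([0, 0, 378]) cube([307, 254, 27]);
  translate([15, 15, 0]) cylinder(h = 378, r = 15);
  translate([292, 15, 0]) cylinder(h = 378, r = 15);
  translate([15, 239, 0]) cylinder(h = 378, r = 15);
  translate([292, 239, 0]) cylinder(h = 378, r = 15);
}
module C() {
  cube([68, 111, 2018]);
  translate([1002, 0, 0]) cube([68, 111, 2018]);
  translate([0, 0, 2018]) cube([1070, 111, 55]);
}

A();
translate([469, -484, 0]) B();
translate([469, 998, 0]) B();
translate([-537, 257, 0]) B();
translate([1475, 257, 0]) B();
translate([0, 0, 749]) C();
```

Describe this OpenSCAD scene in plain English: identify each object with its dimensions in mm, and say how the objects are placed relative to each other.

A is a table: top 1245 mm (x) × 768 mm (y), 42 mm thick, upper face at z = 749 mm, on four 90×90 mm square legs, each inset 29 mm from the nearest pair of top edges, running from z = 0 to the bottom of the top. Four apron rails, 90 mm thick and 104 mm tall, run between adjacent legs with their top edges flush with the underside of the top and their outer faces flush with the legs' outer faces.

B is a simple wooden stool: a rectangular seat 307 mm (x) by 254 mm (y), 27 mm thick, top face at z = 405 mm, on four round legs, each 30 mm in diameter. The legs rest on z = 0, each leg's axis is inset half a diameter from the nearest pair of seat edges (so the leg's bounding box is flush with the corner).

C is a rectangular door frame: two vertical jambs of 68×111 mm section, 2018 mm tall, with a clear opening 934 mm wide between their inner faces. A header 55 mm tall and 111 mm deep lies on top of the jambs and spans the full outside width.

Four stools sit around the table at the −y, +y, −x, +x sides. The door frame is on top of the table.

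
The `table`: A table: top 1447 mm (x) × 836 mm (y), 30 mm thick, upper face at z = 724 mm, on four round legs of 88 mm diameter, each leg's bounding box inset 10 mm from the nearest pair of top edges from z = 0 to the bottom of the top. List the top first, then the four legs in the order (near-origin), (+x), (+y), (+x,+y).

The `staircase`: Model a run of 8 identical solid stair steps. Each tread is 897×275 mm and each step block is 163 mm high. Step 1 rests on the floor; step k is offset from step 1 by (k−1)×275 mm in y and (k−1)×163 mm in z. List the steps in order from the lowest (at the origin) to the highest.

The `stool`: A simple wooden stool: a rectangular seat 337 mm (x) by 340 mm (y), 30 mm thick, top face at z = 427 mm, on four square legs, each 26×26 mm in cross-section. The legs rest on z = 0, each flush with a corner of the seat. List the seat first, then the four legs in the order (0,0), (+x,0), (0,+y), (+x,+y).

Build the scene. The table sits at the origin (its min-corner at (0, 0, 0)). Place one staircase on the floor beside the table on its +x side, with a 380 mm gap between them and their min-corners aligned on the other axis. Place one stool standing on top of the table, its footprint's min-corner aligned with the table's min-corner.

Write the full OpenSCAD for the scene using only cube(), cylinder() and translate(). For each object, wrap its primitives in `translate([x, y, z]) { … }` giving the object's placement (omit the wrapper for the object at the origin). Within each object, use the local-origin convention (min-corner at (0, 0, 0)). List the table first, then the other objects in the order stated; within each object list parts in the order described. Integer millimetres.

translate([0, 0, 694]) cube([1447, 836, 30]);
translate([54, 54, 0]) cylinder(h = 694, r = 44);
translate([1393, 54, 0]) cylinder(h = 694, r = 44);
translate([54, 782, 0]) cylinder(h = 694, r = 44);
translate([1393, 782, 0]) cylinder(h = 694, r = 44);
translate([1827, 0, 0]) {
  cube([897, 275, 163]);
  translate([0, 275, 163]) cube([897, 275, 163]);
  translate([0, 550, 326]) cube([897, 275, 163]);
  translate([0, 825, 489]) cube([897, 275, 163]);
  translate([0, 1100, 652]) cube([897, 275, 163]);
  translate([0, 1375, 815]) cube([897, 275, 163]);
  translate([0, 1650, 978]) cube([897, 275, 163]);
  translate([0, 1925, 1141]) cube([897, 275, 163]);
}
translate([0, 0, 724]) {
  translate([0, 0, 397]) cube([337, 340, 30]);
  cube([26, 26, 397]);
  translate([311, 0, 0]) cube([26, 26, 397]);
  translate([0, 314, 0]) cube([26, 26, 397]);
  translate([311, 314, 0]) cube([26, 26, 397]);
}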